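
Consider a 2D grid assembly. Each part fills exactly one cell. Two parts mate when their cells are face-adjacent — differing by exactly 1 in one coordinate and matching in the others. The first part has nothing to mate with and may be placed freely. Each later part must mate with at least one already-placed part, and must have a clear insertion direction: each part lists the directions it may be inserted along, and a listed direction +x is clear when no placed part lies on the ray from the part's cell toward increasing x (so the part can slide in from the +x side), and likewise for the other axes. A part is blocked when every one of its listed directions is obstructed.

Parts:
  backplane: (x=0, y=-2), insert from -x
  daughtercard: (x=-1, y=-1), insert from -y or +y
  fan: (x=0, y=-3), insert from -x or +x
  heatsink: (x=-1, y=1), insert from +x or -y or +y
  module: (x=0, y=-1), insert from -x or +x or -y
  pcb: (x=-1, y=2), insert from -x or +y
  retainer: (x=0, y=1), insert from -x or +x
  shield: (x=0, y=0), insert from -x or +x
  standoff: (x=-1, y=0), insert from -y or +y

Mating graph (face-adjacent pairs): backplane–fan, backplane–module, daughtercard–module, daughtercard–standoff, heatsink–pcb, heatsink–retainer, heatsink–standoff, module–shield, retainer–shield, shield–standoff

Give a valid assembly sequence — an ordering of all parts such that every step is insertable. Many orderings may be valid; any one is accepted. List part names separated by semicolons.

1. retainer@(0, 1) [-x clear] — {retainer}
2. shield@(0, 0) [-x clear] — {retainer, shield}
3. module@(0, -1) [-x clear] — {module, retainer, shield}
4. standoff@(-1, 0) [-y clear] — {module, retainer, shield, standoff}
5. daughtercard@(-1, -1) [-y clear] — {daughtercard, module, retainer, shield, standoff}
6. heatsink@(-1, 1) [+y clear] — {daughtercard, heatsink, module, retainer, shield, standoff}
7. pcb@(-1, 2) [-x clear] — {daughtercard, heatsink, module, pcb, retainer, shield, standoff}
8. backplane@(0, -2) [-x clear] — {backplane, daughtercard, heatsink, module, pcb, retainer, shield, standoff}
9. fan@(0, -3) [-x clear] — {backplane, daughtercard, fan, heatsink, module, pcb, retainer, shield, standoff}

retainer; shield; module; standoff; daughtercard; heatsink; pcb; backplane; fan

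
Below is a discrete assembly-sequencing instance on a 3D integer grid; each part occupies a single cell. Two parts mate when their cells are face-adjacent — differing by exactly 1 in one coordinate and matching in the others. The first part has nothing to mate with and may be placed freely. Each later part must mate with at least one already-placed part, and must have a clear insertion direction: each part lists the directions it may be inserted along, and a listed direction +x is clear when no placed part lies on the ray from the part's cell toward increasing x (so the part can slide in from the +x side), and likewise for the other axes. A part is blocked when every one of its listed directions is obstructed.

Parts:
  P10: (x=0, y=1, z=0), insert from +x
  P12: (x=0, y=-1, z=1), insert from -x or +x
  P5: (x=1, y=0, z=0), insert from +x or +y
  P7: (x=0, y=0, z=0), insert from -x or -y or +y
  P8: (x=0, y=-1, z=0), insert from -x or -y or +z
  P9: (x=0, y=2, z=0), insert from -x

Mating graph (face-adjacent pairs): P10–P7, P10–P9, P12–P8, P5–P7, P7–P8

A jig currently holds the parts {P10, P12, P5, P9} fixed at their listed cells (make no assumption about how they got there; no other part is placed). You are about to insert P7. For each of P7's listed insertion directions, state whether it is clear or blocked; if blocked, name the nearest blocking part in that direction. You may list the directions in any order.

-x: ray from P7(0, 0, 0) has no placed part ⇒ clear
-y: ray from P7(0, 0, 0) has no placed part ⇒ clear
+y: nearest on ray is P10@(0, 1, 0) ⇒ blocked

+y: blocked by P10; -x: clear; -y: clear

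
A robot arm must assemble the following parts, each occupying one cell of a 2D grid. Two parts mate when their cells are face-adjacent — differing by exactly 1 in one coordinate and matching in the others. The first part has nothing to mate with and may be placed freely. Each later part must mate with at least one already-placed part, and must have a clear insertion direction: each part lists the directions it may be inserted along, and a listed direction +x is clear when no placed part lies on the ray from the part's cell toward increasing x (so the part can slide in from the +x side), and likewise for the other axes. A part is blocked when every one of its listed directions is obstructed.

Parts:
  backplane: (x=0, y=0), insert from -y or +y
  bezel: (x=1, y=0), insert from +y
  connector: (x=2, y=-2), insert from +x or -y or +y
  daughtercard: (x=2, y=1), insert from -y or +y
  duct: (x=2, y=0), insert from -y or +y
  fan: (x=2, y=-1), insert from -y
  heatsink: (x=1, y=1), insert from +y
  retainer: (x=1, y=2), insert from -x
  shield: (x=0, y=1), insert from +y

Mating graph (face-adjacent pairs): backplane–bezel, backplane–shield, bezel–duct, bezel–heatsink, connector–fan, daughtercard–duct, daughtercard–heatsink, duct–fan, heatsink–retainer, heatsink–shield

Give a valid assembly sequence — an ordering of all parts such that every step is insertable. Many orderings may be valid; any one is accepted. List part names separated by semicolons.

backplane; shield; bezel; heatsink; duct; fan; connector; daughtercard; retainer

1. backplane@(0, 0) [-y clear] — {backplane}
2. shield@(0, 1) [+y clear] — {backplane, shield}
3. bezel@(1, 0) [+y clear] — {backplane, bezel, shield}
4. heatsink@(1, 1) [+y clear] — {backplane, bezel, heatsink, shield}
5. duct@(2, 0) [-y clear] — {backplane, bezel, duct, heatsink, shield}
6. fan@(2, -1) [-y clear] — {backplane, bezel, duct, fan, heatsink, shield}
7. connector@(2, -2) [+x clear] — {backplane, bezel, connector, duct, fan, heatsink, shield}
8. daughtercard@(2, 1) [+y clear] — {backplane, bezel, connector, daughtercard, duct, fan, heatsink, shield}
9. retainer@(1, 2) [-x clear] — {backplane, bezel, connector, daughtercard, duct, fan, heatsink, retainer, shield}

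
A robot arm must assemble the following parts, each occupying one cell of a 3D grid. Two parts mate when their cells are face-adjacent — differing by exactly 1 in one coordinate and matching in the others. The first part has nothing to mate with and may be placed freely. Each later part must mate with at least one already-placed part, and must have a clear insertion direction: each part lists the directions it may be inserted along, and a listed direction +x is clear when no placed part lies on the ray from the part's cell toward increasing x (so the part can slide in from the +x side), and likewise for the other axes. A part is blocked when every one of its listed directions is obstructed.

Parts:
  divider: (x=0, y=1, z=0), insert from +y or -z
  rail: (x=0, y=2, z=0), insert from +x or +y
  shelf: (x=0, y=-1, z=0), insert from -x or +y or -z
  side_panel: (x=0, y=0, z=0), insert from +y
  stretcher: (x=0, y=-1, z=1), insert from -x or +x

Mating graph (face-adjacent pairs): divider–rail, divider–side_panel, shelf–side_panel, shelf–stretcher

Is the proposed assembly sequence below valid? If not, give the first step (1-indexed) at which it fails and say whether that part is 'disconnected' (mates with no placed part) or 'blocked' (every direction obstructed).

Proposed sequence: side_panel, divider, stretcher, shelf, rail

1. side_panel@(0, 0, 0) [+y clear] — {side_panel}
2. divider@(0, 1, 0) [+y clear] — {divider, side_panel}
3. stretcher@(0, -1, 1) — no placed neighbour ⇒ disconnected

Invalid at step 3 (disconnected)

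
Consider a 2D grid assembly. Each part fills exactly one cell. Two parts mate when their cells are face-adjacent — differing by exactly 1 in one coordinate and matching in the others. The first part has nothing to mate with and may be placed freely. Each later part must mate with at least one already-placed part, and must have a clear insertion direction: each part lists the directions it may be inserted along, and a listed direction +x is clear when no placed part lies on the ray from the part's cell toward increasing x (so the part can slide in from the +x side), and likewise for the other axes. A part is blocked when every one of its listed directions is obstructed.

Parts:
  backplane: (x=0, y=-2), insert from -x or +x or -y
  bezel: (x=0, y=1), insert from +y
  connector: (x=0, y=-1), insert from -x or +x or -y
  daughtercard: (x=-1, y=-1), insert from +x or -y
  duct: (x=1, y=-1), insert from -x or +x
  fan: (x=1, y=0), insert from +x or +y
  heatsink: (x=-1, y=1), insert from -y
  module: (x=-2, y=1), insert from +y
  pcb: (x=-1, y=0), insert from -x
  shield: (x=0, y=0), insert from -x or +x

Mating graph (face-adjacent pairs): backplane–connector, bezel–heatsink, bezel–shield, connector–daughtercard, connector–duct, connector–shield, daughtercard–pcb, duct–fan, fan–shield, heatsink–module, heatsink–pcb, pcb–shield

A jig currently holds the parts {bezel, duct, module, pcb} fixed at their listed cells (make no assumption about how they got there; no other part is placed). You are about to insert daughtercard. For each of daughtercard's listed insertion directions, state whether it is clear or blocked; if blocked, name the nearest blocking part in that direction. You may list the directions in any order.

+x: nearest on ray is duct@(1, -1) ⇒ blocked
-y: ray from daughtercard(-1, -1) has no placed part ⇒ clear

+x: blocked by duct; -y: clear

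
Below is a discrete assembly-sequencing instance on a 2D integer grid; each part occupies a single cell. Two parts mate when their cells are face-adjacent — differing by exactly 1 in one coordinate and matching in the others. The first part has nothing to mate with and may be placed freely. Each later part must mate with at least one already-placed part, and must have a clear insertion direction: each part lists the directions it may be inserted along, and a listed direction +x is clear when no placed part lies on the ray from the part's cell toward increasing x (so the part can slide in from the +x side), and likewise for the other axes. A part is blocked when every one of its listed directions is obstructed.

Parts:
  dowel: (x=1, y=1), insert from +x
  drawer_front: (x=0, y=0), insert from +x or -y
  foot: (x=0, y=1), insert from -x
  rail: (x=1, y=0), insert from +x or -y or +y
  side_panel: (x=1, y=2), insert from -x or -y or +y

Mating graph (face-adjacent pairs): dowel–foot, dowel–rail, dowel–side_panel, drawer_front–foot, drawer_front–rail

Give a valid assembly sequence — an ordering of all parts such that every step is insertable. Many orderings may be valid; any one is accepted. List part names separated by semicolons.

1. dowel@(1, 1) [+x clear] — {dowel}
2. side_panel@(1, 2) [-x clear] — {dowel, side_panel}
3. rail@(1, 0) [+x clear] — {dowel, rail, side_panel}
4. drawer_front@(0, 0) [-y clear] — {dowel, drawer_front, rail, side_panel}
5. foot@(0, 1) [-x clear] — {dowel, drawer_front, foot, rail, side_panel}

dowel; side_panel; rail; drawer_front; foot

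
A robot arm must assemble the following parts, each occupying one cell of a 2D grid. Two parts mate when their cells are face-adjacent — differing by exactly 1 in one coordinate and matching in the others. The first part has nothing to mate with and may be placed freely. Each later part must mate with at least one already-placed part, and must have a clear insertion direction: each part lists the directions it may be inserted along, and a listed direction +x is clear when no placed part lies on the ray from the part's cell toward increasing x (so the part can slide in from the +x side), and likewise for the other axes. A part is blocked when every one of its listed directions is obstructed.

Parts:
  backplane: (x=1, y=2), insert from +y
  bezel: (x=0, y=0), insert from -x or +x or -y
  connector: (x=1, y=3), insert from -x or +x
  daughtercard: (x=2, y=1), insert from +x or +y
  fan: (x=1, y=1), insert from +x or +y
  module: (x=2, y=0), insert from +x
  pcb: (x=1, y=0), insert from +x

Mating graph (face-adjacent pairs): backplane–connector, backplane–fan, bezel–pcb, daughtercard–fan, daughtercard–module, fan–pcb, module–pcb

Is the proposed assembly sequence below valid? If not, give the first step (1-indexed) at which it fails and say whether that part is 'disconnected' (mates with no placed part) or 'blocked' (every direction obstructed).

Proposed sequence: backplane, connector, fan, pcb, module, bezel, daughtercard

Valid

1. backplane@(1, 2) [+y clear] — {backplane}
2. connector@(1, 3) [-x clear] — {backplane, connector}
3. fan@(1, 1) [+x clear] — {backplane, connector, fan}
4. pcb@(1, 0) [+x clear] — {backplane, connector, fan, pcb}
5. module@(2, 0) [+x clear] — {backplane, connector, fan, module, pcb}
6. bezel@(0, 0) [-x clear] — {backplane, bezel, connector, fan, module, pcb}
7. daughtercard@(2, 1) [+x clear] — {backplane, bezel, connector, daughtercard, fan, module, pcb}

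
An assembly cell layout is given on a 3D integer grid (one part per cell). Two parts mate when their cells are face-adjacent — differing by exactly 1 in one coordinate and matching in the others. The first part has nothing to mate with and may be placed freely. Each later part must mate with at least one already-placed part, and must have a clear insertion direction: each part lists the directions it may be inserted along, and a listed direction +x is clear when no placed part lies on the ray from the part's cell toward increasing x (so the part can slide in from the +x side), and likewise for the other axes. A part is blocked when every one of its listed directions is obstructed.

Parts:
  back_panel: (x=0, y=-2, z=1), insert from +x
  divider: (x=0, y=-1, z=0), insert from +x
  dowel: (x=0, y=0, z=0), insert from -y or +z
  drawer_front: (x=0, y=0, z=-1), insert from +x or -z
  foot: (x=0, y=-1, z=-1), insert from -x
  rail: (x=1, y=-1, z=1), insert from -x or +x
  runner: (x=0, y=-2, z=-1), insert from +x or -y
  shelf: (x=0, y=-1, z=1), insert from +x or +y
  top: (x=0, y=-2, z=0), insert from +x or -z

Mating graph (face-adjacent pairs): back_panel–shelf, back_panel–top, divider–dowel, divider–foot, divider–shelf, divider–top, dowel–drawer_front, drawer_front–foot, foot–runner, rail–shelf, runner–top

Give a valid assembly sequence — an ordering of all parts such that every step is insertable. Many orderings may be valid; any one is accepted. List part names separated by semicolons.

runner; top; divider; shelf; rail; dowel; drawer_front; back_panel; foot

1. runner@(0, -2, -1) [+x clear] — {runner}
2. top@(0, -2, 0) [+x clear] — {runner, top}
3. divider@(0, -1, 0) [+x clear] — {divider, runner, top}
4. shelf@(0, -1, 1) [+x clear] — {divider, runner, shelf, top}
5. rail@(1, -1, 1) [+x clear] — {divider, rail, runner, shelf, top}
6. dowel@(0, 0, 0) [+z clear] — {divider, dowel, rail, runner, shelf, top}
7. drawer_front@(0, 0, -1) [+x clear] — {divider, dowel, drawer_front, rail, runner, shelf, top}
8. back_panel@(0, -2, 1) [+x clear] — {back_panel, divider, dowel, drawer_front, rail, runner, shelf, top}
9. foot@(0, -1, -1) [-x clear] — {back_panel, divider, dowel, drawer_front, foot, rail, runner, shelf, top}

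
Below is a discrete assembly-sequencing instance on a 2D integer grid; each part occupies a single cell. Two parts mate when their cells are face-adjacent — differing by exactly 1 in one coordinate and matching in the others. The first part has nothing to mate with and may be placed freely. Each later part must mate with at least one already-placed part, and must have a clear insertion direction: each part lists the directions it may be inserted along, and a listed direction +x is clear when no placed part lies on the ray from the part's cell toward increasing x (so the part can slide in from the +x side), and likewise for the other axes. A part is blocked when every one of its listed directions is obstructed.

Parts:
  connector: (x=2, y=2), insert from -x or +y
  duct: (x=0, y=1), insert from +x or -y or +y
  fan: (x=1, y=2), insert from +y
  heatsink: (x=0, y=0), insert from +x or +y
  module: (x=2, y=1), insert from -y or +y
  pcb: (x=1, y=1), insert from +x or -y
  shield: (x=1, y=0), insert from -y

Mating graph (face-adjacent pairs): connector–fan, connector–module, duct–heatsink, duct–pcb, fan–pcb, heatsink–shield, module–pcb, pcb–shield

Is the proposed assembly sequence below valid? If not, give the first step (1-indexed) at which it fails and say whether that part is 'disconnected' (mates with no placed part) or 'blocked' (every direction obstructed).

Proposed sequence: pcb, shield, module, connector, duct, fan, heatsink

Invalid at step 7 (blocked)

1. pcb@(1, 1) [+x clear] — {pcb}
2. shield@(1, 0) [-y clear] — {pcb, shield}
3. module@(2, 1) [-y clear] — {module, pcb, shield}
4. connector@(2, 2) [-x clear] — {connector, module, pcb, shield}
5. duct@(0, 1) [-y clear] — {connector, duct, module, pcb, shield}
6. fan@(1, 2) [+y clear] — {connector, duct, fan, module, pcb, shield}
7. heatsink@(0, 0) — +x/+y all obstructed ⇒ blocked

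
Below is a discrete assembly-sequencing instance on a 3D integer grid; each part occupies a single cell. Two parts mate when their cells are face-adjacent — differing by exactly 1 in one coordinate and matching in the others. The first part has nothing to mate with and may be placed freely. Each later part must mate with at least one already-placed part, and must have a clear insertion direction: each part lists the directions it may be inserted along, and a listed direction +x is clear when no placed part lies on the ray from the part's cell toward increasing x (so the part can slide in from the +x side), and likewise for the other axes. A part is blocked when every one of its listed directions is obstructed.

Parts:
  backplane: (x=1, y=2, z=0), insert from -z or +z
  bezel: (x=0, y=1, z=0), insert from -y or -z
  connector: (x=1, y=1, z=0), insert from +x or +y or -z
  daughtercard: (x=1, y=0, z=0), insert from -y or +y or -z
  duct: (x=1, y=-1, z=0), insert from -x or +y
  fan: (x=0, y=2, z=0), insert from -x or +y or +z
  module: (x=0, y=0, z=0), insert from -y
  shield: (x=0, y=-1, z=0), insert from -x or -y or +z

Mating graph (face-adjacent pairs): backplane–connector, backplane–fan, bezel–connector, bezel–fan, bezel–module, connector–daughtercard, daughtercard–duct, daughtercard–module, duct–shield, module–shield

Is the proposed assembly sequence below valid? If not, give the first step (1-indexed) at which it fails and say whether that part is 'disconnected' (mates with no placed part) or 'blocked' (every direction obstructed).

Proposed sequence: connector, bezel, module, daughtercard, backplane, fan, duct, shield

Valid

1. connector@(1, 1, 0) [+x clear] — {connector}
2. bezel@(0, 1, 0) [-y clear] — {bezel, connector}
3. module@(0, 0, 0) [-y clear] — {bezel, connector, module}
4. daughtercard@(1, 0, 0) [-y clear] — {bezel, connector, daughtercard, module}
5. backplane@(1, 2, 0) [-z clear] — {backplane, bezel, connector, daughtercard, module}
6. fan@(0, 2, 0) [-x clear] — {backplane, bezel, connector, daughtercard, fan, module}
7. duct@(1, -1, 0) [-x clear] — {backplane, bezel, connector, daughtercard, duct, fan, module}
8. shield@(0, -1, 0) [-x clear] — {backplane, bezel, connector, daughtercard, duct, fan, module, shield}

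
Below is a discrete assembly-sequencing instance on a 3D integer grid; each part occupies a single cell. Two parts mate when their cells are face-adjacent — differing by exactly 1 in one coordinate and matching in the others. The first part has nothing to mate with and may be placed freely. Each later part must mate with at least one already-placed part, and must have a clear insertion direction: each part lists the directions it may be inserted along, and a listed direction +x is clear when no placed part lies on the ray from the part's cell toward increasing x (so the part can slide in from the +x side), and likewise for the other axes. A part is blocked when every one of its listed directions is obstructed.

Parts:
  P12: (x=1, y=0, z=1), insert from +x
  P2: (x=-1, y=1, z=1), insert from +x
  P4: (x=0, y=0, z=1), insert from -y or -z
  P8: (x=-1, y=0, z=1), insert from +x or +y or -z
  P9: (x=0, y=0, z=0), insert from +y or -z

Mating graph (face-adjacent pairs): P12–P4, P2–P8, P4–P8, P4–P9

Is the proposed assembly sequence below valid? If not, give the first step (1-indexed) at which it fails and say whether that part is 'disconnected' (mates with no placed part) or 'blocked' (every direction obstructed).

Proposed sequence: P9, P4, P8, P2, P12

Valid

1. P9@(0, 0, 0) [+y clear] — {P9}
2. P4@(0, 0, 1) [-y clear] — {P4, P9}
3. P8@(-1, 0, 1) [+y clear] — {P4, P8, P9}
4. P2@(-1, 1, 1) [+x clear] — {P2, P4, P8, P9}
5. P12@(1, 0, 1) [+x clear] — {P12, P2, P4, P8, P9}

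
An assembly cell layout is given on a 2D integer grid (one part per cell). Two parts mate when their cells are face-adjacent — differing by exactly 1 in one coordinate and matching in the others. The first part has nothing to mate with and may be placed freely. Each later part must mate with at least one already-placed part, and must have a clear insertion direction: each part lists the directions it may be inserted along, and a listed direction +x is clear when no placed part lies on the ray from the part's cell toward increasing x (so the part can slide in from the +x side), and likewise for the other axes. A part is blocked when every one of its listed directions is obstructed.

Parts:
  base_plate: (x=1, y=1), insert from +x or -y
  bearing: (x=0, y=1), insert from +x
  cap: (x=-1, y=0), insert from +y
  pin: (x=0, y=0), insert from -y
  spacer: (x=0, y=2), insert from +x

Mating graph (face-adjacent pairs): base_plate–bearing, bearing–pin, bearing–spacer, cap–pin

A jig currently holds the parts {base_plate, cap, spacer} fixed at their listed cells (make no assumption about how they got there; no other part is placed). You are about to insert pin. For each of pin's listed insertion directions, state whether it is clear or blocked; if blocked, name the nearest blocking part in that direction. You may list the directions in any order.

-y: ray from pin(0, 0) has no placed part ⇒ clear

-y: clear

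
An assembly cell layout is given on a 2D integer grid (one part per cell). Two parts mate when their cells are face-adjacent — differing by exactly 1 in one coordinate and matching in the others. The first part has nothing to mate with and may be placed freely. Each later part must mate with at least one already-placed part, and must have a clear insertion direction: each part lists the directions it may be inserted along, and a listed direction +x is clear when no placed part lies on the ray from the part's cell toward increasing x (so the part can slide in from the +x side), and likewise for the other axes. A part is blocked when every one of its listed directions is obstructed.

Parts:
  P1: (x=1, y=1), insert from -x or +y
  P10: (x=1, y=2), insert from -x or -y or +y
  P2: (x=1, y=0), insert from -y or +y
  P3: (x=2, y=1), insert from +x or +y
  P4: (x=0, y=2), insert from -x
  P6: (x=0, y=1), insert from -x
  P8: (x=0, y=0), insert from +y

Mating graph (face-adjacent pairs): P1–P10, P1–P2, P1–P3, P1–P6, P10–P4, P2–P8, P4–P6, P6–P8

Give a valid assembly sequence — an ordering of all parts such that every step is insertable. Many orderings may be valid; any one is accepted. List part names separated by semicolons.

1. P3@(2, 1) [+x clear] — {P3}
2. P1@(1, 1) [-x clear] — {P1, P3}
3. P2@(1, 0) [-y clear] — {P1, P2, P3}
4. P10@(1, 2) [-x clear] — {P1, P10, P2, P3}
5. P8@(0, 0) [+y clear] — {P1, P10, P2, P3, P8}
6. P6@(0, 1) [-x clear] — {P1, P10, P2, P3, P6, P8}
7. P4@(0, 2) [-x clear] — {P1, P10, P2, P3, P4, P6, P8}

P3; P1; P2; P10; P8; P6; P4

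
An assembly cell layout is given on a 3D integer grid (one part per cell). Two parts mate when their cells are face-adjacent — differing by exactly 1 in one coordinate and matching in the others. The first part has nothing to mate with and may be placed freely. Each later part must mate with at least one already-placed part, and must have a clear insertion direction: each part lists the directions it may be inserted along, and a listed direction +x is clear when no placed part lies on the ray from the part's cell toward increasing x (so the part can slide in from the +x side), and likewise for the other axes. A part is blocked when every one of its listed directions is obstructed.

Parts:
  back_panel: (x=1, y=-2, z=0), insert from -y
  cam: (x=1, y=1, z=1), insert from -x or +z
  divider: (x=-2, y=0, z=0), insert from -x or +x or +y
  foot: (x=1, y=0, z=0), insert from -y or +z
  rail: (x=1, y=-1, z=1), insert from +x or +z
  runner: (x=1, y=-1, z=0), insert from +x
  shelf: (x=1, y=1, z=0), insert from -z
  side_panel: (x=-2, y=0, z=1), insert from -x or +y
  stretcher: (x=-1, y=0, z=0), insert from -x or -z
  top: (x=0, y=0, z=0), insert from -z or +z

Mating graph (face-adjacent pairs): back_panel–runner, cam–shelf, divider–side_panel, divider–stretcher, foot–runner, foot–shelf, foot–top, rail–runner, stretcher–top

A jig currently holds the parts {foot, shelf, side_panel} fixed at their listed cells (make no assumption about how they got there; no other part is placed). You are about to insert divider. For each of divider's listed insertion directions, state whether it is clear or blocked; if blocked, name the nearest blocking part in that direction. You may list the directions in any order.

-x: ray from divider(-2, 0, 0) has no placed part ⇒ clear
+x: nearest on ray is foot@(1, 0, 0) ⇒ blocked
+y: ray from divider(-2, 0, 0) has no placed part ⇒ clear

+x: blocked by foot; +y: clear; -x: clear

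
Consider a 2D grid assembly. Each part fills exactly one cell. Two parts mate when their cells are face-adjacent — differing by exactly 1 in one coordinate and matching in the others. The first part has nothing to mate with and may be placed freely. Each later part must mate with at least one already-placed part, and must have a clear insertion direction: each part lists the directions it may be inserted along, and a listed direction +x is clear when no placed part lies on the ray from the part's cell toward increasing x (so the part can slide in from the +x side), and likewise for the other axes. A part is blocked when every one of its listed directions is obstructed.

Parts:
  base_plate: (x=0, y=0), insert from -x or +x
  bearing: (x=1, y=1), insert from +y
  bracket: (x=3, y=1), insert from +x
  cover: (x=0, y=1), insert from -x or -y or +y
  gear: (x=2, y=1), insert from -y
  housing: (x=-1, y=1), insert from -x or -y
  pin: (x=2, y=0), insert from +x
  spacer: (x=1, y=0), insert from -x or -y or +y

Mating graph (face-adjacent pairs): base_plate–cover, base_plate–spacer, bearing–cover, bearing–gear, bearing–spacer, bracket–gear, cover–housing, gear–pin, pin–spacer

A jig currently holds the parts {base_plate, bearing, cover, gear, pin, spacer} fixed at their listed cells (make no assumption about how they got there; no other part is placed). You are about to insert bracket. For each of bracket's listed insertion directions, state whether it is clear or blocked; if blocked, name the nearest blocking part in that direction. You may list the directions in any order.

+x: ray from bracket(3, 1) has no placed part ⇒ clear

+x: clear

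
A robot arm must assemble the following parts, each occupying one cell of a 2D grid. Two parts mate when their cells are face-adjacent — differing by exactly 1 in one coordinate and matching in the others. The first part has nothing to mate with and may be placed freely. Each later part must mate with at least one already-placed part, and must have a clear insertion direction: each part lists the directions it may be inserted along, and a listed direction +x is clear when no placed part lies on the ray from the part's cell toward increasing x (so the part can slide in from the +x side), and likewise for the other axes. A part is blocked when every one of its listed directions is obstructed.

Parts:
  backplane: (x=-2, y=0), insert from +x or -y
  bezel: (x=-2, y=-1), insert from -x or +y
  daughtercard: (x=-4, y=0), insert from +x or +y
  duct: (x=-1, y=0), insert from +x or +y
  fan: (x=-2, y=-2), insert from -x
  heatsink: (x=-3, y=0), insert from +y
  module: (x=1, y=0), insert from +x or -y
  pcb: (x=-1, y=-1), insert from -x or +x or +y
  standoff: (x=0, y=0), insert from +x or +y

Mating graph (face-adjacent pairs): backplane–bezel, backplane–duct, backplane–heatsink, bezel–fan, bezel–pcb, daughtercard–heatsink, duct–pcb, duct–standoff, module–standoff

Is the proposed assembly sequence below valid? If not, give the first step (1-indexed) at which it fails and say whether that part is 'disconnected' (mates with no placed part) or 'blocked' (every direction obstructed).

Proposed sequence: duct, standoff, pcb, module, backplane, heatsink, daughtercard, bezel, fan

1. duct@(-1, 0) [+x clear] — {duct}
2. standoff@(0, 0) [+x clear] — {duct, standoff}
3. pcb@(-1, -1) [-x clear] — {duct, pcb, standoff}
4. module@(1, 0) [+x clear] — {duct, module, pcb, standoff}
5. backplane@(-2, 0) [-y clear] — {backplane, duct, module, pcb, standoff}
6. heatsink@(-3, 0) [+y clear] — {backplane, duct, heatsink, module, pcb, standoff}
7. daughtercard@(-4, 0) [+y clear] — {backplane, daughtercard, duct, heatsink, module, pcb, standoff}
8. bezel@(-2, -1) [-x clear] — {backplane, bezel, daughtercard, duct, heatsink, module, pcb, standoff}
9. fan@(-2, -2) [-x clear] — {backplane, bezel, daughtercard, duct, fan, heatsink, module, pcb, standoff}

Valid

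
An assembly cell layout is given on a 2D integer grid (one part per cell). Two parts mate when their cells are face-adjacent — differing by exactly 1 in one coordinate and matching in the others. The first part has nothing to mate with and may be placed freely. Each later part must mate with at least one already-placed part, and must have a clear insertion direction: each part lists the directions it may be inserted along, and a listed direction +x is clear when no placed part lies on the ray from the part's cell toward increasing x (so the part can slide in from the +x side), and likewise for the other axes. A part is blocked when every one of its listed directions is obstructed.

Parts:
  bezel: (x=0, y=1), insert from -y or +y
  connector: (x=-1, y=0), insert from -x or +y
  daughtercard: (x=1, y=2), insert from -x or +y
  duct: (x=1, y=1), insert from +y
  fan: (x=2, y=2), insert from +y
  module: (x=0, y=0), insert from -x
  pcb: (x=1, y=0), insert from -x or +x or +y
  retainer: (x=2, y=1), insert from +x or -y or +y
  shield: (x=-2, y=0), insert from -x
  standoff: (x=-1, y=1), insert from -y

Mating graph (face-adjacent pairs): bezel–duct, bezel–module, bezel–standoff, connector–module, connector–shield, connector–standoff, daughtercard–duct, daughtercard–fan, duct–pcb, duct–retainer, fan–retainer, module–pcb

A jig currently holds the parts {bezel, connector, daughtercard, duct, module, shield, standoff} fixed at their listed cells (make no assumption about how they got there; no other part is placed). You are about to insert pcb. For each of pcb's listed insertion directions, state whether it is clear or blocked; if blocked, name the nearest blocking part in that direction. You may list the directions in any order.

-x: nearest on ray is module@(0, 0) ⇒ blocked
+x: ray from pcb(1, 0) has no placed part ⇒ clear
+y: nearest on ray is duct@(1, 1) ⇒ blocked

+x: clear; +y: blocked by duct; -x: blocked by module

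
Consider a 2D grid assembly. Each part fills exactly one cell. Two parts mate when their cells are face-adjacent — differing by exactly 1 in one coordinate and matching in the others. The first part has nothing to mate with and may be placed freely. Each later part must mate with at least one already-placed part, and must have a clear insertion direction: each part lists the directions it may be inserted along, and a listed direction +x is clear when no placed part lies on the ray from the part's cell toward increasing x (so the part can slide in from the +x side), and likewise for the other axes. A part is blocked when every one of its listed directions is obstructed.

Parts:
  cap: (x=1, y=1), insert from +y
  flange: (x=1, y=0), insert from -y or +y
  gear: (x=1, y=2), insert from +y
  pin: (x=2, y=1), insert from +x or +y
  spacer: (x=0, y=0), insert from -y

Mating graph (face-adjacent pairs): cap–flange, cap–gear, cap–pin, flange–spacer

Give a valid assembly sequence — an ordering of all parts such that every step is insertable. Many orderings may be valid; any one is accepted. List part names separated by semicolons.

1. flange@(1, 0) [-y clear] — {flange}
2. cap@(1, 1) [+y clear] — {cap, flange}
3. gear@(1, 2) [+y clear] — {cap, flange, gear}
4. pin@(2, 1) [+x clear] — {cap, flange, gear, pin}
5. spacer@(0, 0) [-y clear] — {cap, flange, gear, pin, spacer}

flange; cap; gear; pin; spacer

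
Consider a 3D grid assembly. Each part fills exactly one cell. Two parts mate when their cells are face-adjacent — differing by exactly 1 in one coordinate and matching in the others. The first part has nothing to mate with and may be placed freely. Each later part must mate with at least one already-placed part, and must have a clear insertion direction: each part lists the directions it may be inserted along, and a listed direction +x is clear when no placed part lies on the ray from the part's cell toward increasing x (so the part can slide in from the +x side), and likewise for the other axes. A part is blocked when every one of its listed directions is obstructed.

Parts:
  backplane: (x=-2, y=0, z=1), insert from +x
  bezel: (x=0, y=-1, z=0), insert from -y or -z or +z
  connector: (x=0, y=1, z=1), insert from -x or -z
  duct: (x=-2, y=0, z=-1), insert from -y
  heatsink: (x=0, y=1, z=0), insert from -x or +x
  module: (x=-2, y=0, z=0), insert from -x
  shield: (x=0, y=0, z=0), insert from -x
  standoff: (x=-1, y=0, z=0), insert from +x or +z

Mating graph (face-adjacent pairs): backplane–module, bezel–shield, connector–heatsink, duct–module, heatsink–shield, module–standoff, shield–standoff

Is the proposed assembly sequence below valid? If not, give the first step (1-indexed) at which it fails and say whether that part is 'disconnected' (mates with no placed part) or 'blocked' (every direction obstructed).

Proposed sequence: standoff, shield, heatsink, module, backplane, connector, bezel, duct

Invalid at step 2 (blocked)

1. standoff@(-1, 0, 0) [+x clear] — {standoff}
2. shield@(0, 0, 0) — -x all obstructed ⇒ blocked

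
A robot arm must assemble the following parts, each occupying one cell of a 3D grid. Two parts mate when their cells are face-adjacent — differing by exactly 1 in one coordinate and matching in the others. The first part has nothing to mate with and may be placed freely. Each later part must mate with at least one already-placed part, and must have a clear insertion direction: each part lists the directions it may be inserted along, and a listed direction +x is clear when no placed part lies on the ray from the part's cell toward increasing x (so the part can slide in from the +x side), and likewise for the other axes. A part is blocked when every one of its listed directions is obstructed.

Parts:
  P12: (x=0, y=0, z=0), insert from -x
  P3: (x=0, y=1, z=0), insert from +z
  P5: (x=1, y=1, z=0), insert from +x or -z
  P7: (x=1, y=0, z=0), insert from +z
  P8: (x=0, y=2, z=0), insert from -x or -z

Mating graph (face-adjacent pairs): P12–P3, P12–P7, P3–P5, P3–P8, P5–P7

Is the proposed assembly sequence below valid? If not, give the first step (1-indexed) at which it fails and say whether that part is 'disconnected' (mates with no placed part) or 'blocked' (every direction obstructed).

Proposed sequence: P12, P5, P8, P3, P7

1. P12@(0, 0, 0) [-x clear] — {P12}
2. P5@(1, 1, 0) — no placed neighbour ⇒ disconnected

Invalid at step 2 (disconnected)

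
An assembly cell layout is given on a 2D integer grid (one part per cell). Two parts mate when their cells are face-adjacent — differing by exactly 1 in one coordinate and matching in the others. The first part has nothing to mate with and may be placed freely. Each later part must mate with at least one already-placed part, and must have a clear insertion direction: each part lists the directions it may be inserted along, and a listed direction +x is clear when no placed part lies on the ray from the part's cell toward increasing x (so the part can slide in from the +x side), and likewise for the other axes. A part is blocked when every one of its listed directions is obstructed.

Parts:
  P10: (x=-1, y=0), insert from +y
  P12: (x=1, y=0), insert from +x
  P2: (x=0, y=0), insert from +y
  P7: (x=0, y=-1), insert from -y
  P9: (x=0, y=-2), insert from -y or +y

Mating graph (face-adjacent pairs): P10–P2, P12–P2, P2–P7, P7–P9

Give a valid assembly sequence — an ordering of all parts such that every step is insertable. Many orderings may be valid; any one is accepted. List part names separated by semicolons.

1. P10@(-1, 0) [+y clear] — {P10}
2. P2@(0, 0) [+y clear] — {P10, P2}
3. P12@(1, 0) [+x clear] — {P10, P12, P2}
4. P7@(0, -1) [-y clear] — {P10, P12, P2, P7}
5. P9@(0, -2) [-y clear] — {P10, P12, P2, P7, P9}

P10; P2; P12; P7; P9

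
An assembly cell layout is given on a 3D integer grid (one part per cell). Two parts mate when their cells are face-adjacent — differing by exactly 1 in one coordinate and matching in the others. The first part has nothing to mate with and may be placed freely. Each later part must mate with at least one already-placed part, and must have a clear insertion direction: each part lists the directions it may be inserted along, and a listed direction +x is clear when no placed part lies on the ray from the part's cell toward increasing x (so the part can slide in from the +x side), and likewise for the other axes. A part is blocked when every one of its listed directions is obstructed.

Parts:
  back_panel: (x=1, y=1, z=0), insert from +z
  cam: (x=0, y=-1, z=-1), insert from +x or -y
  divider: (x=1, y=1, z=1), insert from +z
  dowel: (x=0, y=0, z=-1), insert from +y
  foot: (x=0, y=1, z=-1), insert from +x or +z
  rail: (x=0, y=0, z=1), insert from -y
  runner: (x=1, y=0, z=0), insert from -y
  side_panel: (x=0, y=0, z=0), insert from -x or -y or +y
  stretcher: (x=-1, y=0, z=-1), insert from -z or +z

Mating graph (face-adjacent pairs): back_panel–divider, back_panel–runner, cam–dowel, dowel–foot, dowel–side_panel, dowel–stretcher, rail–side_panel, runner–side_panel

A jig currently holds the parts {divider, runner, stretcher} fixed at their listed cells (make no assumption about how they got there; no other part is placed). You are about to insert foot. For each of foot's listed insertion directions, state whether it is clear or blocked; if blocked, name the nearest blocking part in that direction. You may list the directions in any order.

+x: clear; +z: clear

+x: ray from foot(0, 1, -1) has no placed part ⇒ clear
+z: ray from foot(0, 1, -1) has no placed part ⇒ clear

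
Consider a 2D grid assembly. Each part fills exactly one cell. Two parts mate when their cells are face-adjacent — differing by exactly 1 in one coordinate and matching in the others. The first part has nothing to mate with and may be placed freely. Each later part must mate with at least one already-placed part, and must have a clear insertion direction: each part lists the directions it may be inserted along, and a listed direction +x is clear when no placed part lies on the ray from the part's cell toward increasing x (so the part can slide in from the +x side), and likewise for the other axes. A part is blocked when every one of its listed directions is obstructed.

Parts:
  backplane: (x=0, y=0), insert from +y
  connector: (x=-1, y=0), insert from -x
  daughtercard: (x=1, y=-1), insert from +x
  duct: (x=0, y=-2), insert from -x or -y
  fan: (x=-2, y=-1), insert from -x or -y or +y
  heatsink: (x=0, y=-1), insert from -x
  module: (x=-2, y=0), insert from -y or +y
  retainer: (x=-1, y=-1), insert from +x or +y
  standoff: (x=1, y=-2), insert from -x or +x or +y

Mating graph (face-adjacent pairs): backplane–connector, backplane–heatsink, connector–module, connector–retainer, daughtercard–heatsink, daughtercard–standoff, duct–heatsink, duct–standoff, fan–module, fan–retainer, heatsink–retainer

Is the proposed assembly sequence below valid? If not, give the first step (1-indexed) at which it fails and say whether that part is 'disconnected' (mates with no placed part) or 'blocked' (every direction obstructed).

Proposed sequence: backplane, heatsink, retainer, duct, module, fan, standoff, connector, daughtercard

Invalid at step 5 (disconnected)

1. backplane@(0, 0) [+y clear] — {backplane}
2. heatsink@(0, -1) [-x clear] — {backplane, heatsink}
3. retainer@(-1, -1) [+y clear] — {backplane, heatsink, retainer}
4. duct@(0, -2) [-x clear] — {backplane, duct, heatsink, retainer}
5. module@(-2, 0) — no placed neighbour ⇒ disconnected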